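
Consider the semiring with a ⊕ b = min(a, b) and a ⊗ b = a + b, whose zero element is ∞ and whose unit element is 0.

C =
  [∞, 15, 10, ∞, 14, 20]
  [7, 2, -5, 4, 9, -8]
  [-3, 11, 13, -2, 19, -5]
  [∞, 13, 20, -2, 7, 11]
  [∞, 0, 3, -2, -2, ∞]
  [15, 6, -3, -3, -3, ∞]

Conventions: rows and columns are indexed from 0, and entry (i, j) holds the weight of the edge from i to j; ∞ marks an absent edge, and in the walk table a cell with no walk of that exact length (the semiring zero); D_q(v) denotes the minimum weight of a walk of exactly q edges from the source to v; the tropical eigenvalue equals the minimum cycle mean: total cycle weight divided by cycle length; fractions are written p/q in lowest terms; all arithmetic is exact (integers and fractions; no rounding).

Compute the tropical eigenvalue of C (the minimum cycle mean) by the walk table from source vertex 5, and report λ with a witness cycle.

q=0: [∞, ∞, ∞, ∞, ∞, 0]
q=1: [15, 6, -3, -3, -3, ∞]
q=2: [-6, -3, 0, -5, -5, -8]
q=3: [-3, -5, -11, -11, -11, -11]
q=4: [-14, -11, -14, -14, -14, -16]
q=5: [-17, -14, -19, -19, -19, -19]
q=6: [-22, -19, -22, -22, -22, -24]
Optimal cycle mean attained by: cycle 2->5->2, total (-5) + (-3), length 2.
Answer: λ = -4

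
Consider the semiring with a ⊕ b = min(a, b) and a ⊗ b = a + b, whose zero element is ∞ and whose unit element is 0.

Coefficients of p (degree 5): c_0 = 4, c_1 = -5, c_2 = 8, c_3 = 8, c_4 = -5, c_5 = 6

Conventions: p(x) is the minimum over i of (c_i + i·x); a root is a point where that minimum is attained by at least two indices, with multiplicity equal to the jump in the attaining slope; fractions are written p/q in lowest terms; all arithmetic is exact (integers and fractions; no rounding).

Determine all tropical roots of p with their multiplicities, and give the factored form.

hull edge (i=0, c=4) to (i=1, c=-5): slope -9, span 1
hull edge (i=1, c=-5) to (i=4, c=-5): slope 0, span 3
hull edge (i=4, c=-5) to (i=5, c=6): slope 11, span 1
Factored form: p(x) = 6 ⊗ (x ⊕ (-11)) ⊗ (x ⊕ 0) ⊗ (x ⊕ 0) ⊗ (x ⊕ 0) ⊗ (x ⊕ 9)
Answer: roots = -11 (mult 1), 0 (mult 3), 9 (mult 1)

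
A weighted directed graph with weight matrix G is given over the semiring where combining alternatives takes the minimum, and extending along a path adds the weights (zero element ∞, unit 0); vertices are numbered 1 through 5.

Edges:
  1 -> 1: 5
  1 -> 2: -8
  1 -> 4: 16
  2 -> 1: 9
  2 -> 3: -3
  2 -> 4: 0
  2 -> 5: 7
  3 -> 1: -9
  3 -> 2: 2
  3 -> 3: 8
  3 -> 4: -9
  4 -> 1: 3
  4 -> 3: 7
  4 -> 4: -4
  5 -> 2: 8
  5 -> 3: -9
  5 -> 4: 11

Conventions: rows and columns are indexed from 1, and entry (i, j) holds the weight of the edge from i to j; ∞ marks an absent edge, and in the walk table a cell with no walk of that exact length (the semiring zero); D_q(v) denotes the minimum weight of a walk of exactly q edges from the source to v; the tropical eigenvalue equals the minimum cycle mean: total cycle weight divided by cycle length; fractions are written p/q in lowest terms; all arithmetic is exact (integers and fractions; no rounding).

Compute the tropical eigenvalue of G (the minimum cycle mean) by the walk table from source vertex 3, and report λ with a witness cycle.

q=0: [∞, ∞, 0, ∞, ∞]
q=1: [-9, 2, 8, -9, ∞]
q=2: [-6, -17, -2, -13, 9]
q=3: [-11, -14, -20, -17, -10]
q=4: [-29, -19, -19, -29, -7]
q=5: [-28, -37, -22, -33, -12]
Optimal cycle mean attained by: cycle 1->2->3->1, total (-8) + (-3) + (-9), length 3.
Answer: λ = -20/3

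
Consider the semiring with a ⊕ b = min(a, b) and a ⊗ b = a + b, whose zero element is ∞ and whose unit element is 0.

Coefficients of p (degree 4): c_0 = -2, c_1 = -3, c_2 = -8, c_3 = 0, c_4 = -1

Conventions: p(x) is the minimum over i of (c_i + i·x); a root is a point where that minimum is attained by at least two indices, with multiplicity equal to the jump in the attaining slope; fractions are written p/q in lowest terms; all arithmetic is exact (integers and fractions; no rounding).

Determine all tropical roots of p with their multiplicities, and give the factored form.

hull edge (i=0, c=-2) to (i=2, c=-8): slope -3, span 2
hull edge (i=2, c=-8) to (i=4, c=-1): slope 7/2, span 2
Factored form: p(x) = -1 ⊗ (x ⊕ (-7/2)) ⊗ (x ⊕ (-7/2)) ⊗ (x ⊕ 3) ⊗ (x ⊕ 3)
Answer: roots = -7/2 (mult 2), 3 (mult 2)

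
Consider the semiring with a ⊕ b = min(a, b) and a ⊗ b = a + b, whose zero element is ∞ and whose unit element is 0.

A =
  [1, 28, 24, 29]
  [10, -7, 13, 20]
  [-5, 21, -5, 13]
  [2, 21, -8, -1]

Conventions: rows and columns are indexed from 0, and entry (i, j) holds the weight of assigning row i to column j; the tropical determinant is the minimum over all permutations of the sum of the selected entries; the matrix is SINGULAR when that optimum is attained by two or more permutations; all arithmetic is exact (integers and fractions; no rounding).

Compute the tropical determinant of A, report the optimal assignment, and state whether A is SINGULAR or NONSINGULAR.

σ = (0, 1, 2, 3): 1 + (-7) + (-5) + (-1) = -12
σ = (0, 1, 3, 2): 1 + (-7) + 13 + (-8) = -1
σ = (0, 2, 1, 3): 1 + 13 + 21 + (-1) = 34
σ = (0, 2, 3, 1): 1 + 13 + 13 + 21 = 48
σ = (0, 3, 1, 2): 1 + 20 + 21 + (-8) = 34
σ = (0, 3, 2, 1): 1 + 20 + (-5) + 21 = 37
σ = (1, 0, 2, 3): 28 + 10 + (-5) + (-1) = 32
σ = (1, 0, 3, 2): 28 + 10 + 13 + (-8) = 43
σ = (1, 2, 0, 3): 28 + 13 + (-5) + (-1) = 35
σ = (1, 2, 3, 0): 28 + 13 + 13 + 2 = 56
σ = (1, 3, 0, 2): 28 + 20 + (-5) + (-8) = 35
σ = (1, 3, 2, 0): 28 + 20 + (-5) + 2 = 45
σ = (2, 0, 1, 3): 24 + 10 + 21 + (-1) = 54
σ = (2, 0, 3, 1): 24 + 10 + 13 + 21 = 68
σ = (2, 1, 0, 3): 24 + (-7) + (-5) + (-1) = 11
σ = (2, 1, 3, 0): 24 + (-7) + 13 + 2 = 32
σ = (2, 3, 0, 1): 24 + 20 + (-5) + 21 = 60
σ = (2, 3, 1, 0): 24 + 20 + 21 + 2 = 67
σ = (3, 0, 1, 2): 29 + 10 + 21 + (-8) = 52
σ = (3, 0, 2, 1): 29 + 10 + (-5) + 21 = 55
σ = (3, 1, 0, 2): 29 + (-7) + (-5) + (-8) = 9
σ = (3, 1, 2, 0): 29 + (-7) + (-5) + 2 = 19
σ = (3, 2, 0, 1): 29 + 13 + (-5) + 21 = 58
σ = (3, 2, 1, 0): 29 + 13 + 21 + 2 = 65
Optimal value attained by: σ = (0, 1, 2, 3).
Answer: det⊕(A) = -12; verdict: NONSINGULAR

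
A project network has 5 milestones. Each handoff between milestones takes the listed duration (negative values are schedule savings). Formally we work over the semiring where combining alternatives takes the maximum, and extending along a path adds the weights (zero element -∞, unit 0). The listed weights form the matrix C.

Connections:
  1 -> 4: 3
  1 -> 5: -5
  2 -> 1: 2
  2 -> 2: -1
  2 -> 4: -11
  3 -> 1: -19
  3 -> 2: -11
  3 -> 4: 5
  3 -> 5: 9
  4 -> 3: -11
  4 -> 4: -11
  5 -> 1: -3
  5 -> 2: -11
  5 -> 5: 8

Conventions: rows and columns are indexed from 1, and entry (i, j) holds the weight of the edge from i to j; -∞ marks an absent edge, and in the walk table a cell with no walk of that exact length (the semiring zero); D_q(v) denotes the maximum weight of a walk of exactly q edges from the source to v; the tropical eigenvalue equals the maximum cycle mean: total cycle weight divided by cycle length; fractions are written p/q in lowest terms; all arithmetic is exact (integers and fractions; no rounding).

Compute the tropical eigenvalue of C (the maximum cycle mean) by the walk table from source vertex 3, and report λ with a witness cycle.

q=0: [-∞, -∞, 0, -∞, -∞]
q=1: [-19, -11, -∞, 5, 9]
q=2: [6, -2, -6, -6, 17]
q=3: [14, 6, -17, 9, 25]
q=4: [22, 14, -2, 17, 33]
q=5: [30, 22, 6, 25, 41]
Optimal cycle mean attained by: cycle 5->5, total 8, length 1.
Answer: λ = 8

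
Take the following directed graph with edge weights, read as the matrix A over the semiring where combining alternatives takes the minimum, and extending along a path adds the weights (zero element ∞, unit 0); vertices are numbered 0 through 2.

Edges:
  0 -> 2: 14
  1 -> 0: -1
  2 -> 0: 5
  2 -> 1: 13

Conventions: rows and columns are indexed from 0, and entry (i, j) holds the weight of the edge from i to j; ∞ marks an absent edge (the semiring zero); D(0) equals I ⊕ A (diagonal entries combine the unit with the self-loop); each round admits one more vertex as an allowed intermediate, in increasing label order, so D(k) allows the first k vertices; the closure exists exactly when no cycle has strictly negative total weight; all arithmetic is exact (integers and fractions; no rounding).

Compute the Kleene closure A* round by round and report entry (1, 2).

D(0):
  [0, ∞, 14]
  [-1, 0, ∞]
  [5, 13, 0]
D(1):
  [0, ∞, 14]
  [-1, 0, 13]
  [5, 13, 0]
D(2):
  [0, ∞, 14]
  [-1, 0, 13]
  [5, 13, 0]
D(3):
  [0, 27, 14]
  [-1, 0, 13]
  [5, 13, 0]
Answer: A*[1][2] = 13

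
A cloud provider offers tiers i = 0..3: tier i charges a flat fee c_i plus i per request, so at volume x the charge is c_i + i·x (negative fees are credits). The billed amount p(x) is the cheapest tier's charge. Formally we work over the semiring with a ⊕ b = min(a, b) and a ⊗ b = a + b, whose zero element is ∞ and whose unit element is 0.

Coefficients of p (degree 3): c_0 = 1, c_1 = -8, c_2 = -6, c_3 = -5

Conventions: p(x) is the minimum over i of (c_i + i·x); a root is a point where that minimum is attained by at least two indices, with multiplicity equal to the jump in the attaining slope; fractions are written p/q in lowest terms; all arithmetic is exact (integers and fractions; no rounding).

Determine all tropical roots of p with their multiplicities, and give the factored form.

hull edge (i=0, c=1) to (i=1, c=-8): slope -9, span 1
hull edge (i=1, c=-8) to (i=3, c=-5): slope 3/2, span 2
Factored form: p(x) = -5 ⊗ (x ⊕ (-3/2)) ⊗ (x ⊕ (-3/2)) ⊗ (x ⊕ 9)
Answer: roots = -3/2 (mult 2), 9 (mult 1)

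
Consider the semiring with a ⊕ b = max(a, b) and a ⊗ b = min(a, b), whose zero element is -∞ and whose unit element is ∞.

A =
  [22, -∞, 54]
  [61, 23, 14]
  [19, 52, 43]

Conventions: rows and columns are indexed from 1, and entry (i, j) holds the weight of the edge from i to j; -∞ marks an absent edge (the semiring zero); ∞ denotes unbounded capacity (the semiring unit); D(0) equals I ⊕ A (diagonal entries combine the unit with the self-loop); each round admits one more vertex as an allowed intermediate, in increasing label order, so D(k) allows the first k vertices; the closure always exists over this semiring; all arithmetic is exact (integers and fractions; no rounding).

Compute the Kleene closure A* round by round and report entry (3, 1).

D(0):
  [∞, -∞, 54]
  [61, ∞, 14]
  [19, 52, ∞]
D(1):
  [∞, -∞, 54]
  [61, ∞, 54]
  [19, 52, ∞]
D(2):
  [∞, -∞, 54]
  [61, ∞, 54]
  [52, 52, ∞]
D(3):
  [∞, 52, 54]
  [61, ∞, 54]
  [52, 52, ∞]
Answer: A*[3][1] = 52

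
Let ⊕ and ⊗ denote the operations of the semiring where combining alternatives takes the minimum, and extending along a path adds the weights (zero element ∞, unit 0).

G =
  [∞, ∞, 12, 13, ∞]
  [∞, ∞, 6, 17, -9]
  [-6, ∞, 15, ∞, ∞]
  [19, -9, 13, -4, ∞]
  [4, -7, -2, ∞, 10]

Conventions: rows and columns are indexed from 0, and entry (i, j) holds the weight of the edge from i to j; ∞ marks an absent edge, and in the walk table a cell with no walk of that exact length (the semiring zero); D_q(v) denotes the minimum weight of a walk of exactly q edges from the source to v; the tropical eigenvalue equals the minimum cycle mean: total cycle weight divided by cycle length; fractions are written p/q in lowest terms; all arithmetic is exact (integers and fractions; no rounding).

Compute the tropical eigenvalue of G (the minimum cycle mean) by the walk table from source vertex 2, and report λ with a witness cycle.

q=0: [∞, ∞, 0, ∞, ∞]
q=1: [-6, ∞, 15, ∞, ∞]
q=2: [9, ∞, 6, 7, ∞]
q=3: [0, -2, 20, 3, ∞]
q=4: [14, -6, 4, -1, -11]
q=5: [-7, -18, -13, -5, -15]
Optimal cycle mean attained by: cycle 1->4->1, total (-9) + (-7), length 2.
Answer: λ = -8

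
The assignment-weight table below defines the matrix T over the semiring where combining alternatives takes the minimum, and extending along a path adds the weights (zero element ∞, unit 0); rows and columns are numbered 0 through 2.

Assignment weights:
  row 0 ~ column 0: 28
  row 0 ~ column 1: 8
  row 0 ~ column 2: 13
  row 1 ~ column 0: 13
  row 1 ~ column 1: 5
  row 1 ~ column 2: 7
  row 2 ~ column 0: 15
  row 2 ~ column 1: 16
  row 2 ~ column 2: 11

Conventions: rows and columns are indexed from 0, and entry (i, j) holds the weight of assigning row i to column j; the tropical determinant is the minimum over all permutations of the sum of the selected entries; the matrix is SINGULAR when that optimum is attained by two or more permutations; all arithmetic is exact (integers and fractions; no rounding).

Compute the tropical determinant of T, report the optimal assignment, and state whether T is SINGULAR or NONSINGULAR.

σ = (0, 1, 2): 28 + 5 + 11 = 44
σ = (0, 2, 1): 28 + 7 + 16 = 51
σ = (1, 0, 2): 8 + 13 + 11 = 32
σ = (1, 2, 0): 8 + 7 + 15 = 30
σ = (2, 0, 1): 13 + 13 + 16 = 42
σ = (2, 1, 0): 13 + 5 + 15 = 33
Optimal value attained by: σ = (1, 2, 0).
Answer: det⊕(T) = 30; verdict: NONSINGULAR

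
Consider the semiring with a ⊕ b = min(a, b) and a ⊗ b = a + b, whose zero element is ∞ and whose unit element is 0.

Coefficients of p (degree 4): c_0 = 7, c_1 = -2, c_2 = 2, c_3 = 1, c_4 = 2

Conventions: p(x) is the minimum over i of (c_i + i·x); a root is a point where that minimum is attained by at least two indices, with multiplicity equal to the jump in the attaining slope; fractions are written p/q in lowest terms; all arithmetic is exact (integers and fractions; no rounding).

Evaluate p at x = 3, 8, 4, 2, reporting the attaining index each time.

p(3) = min(7+0·3=7, -2+1·3=1, 2+2·3=8, 1+3·3=10, 2+4·3=14) = 1 (attained by i=1)
p(8) = min(7+0·8=7, -2+1·8=6, 2+2·8=18, 1+3·8=25, 2+4·8=34) = 6 (attained by i=1)
p(4) = min(7+0·4=7, -2+1·4=2, 2+2·4=10, 1+3·4=13, 2+4·4=18) = 2 (attained by i=1)
p(2) = min(7+0·2=7, -2+1·2=0, 2+2·2=6, 1+3·2=7, 2+4·2=10) = 0 (attained by i=1)
Answer: p(3) = 1; p(8) = 6; p(4) = 2; p(2) = 0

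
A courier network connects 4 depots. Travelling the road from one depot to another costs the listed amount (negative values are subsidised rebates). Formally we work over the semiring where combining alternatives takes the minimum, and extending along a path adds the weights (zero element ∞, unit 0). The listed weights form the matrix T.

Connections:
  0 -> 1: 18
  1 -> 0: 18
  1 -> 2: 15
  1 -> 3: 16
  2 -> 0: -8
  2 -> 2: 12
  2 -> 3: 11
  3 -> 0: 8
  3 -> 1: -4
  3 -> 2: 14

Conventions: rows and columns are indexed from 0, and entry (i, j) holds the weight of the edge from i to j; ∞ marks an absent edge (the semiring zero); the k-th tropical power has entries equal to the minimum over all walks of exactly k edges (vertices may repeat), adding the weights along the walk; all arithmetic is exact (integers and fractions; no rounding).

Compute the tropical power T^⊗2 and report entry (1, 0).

T^⊗2:
  [36, ∞, 33, 34]
  [7, 12, 27, 26]
  [4, 7, 24, 23]
  [6, 26, 11, 12]
Key observation: the optimum is the walk 1->2->0, with weight 15 + (-8) = 7.
Optimal value attained by: walk 1->2->0.
Answer: (T^⊗2)[1][0] = 7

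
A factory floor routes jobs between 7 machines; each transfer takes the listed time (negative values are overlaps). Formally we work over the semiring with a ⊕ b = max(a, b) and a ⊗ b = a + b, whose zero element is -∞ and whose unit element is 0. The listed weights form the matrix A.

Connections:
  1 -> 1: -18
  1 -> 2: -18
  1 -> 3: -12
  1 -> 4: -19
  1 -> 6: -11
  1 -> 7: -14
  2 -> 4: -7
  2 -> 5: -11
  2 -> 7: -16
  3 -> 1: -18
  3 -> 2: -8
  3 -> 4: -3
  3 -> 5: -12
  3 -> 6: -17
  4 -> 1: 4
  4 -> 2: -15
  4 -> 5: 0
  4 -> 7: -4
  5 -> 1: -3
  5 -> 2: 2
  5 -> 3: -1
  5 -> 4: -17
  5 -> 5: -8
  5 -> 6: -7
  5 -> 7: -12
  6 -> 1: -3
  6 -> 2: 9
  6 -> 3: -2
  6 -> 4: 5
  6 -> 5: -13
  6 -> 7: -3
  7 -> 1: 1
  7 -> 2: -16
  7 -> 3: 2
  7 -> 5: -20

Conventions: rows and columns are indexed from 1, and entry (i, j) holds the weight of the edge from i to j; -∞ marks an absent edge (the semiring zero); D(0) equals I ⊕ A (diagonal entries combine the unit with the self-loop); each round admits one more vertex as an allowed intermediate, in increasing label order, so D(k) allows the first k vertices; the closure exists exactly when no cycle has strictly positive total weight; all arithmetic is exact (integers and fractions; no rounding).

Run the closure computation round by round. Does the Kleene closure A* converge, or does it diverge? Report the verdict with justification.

D(0):
  [0, -18, -12, -19, -∞, -11, -14]
  [-∞, 0, -∞, -7, -11, -∞, -16]
  [-18, -8, 0, -3, -12, -17, -∞]
  [4, -15, -∞, 0, 0, -∞, -4]
  [-3, 2, -1, -17, 0, -7, -12]
  [-3, 9, -2, 5, -13, 0, -3]
  [1, -16, 2, -∞, -20, -∞, 0]
D(1):
  [0, -18, -12, -19, -∞, -11, -14]
  [-∞, 0, -∞, -7, -11, -∞, -16]
  [-18, -8, 0, -3, -12, -17, -32]
  [4, -14, -8, 0, 0, -7, -4]
  [-3, 2, -1, -17, 0, -7, -12]
  [-3, 9, -2, 5, -13, 0, -3]
  [1, -16, 2, -18, -20, -10, 0]
D(2):
  [0, -18, -12, -19, -29, -11, -14]
  [-∞, 0, -∞, -7, -11, -∞, -16]
  [-18, -8, 0, -3, -12, -17, -24]
  [4, -14, -8, 0, 0, -7, -4]
  [-3, 2, -1, -5, 0, -7, -12]
  [-3, 9, -2, 5, -2, 0, -3]
  [1, -16, 2, -18, -20, -10, 0]
D(3):
  [0, -18, -12, -15, -24, -11, -14]
  [-∞, 0, -∞, -7, -11, -∞, -16]
  [-18, -8, 0, -3, -12, -17, -24]
  [4, -14, -8, 0, 0, -7, -4]
  [-3, 2, -1, -4, 0, -7, -12]
  [-3, 9, -2, 5, -2, 0, -3]
  [1, -6, 2, -1, -10, -10, 0]
D(4):
  [0, -18, -12, -15, -15, -11, -14]
  [-3, 0, -15, -7, -7, -14, -11]
  [1, -8, 0, -3, -3, -10, -7]
  [4, -14, -8, 0, 0, -7, -4]
  [0, 2, -1, -4, 0, -7, -8]
  [9, 9, -2, 5, 5, 0, 1]
  [3, -6, 2, -1, -1, -8, 0]
D(5):
  [0, -13, -12, -15, -15, -11, -14]
  [-3, 0, -8, -7, -7, -14, -11]
  [1, -1, 0, -3, -3, -10, -7]
  [4, 2, -1, 0, 0, -7, -4]
  [0, 2, -1, -4, 0, -7, -8]
  [9, 9, 4, 5, 5, 0, 1]
  [3, 1, 2, -1, -1, -8, 0]
D(6):
  [0, -2, -7, -6, -6, -11, -10]
  [-3, 0, -8, -7, -7, -14, -11]
  [1, -1, 0, -3, -3, -10, -7]
  [4, 2, -1, 0, 0, -7, -4]
  [2, 2, -1, -2, 0, -7, -6]
  [9, 9, 4, 5, 5, 0, 1]
  [3, 1, 2, -1, -1, -8, 0]
D(7):
  [0, -2, -7, -6, -6, -11, -10]
  [-3, 0, -8, -7, -7, -14, -11]
  [1, -1, 0, -3, -3, -10, -7]
  [4, 2, -1, 0, 0, -7, -4]
  [2, 2, -1, -2, 0, -7, -6]
  [9, 9, 4, 5, 5, 0, 1]
  [3, 1, 2, -1, -1, -8, 0]
Key observation: every diagonal entry stays at the unit through all rounds, so no improving cycle exists.
Answer: CONVERGES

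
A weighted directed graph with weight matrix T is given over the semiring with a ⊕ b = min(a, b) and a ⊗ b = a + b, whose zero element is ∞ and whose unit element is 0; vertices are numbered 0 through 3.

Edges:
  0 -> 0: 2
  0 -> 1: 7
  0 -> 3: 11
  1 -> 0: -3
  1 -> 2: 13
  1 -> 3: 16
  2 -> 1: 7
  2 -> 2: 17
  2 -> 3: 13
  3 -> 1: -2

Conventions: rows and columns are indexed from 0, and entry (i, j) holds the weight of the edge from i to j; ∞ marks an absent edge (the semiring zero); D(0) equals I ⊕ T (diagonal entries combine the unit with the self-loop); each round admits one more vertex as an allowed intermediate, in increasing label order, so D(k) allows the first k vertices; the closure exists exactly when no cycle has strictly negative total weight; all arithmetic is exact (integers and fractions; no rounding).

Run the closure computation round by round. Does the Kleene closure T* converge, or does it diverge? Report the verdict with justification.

D(0):
  [0, 7, ∞, 11]
  [-3, 0, 13, 16]
  [∞, 7, 0, 13]
  [∞, -2, ∞, 0]
D(1):
  [0, 7, ∞, 11]
  [-3, 0, 13, 8]
  [∞, 7, 0, 13]
  [∞, -2, ∞, 0]
D(2):
  [0, 7, 20, 11]
  [-3, 0, 13, 8]
  [4, 7, 0, 13]
  [-5, -2, 11, 0]
D(3):
  [0, 7, 20, 11]
  [-3, 0, 13, 8]
  [4, 7, 0, 13]
  [-5, -2, 11, 0]
D(4):
  [0, 7, 20, 11]
  [-3, 0, 13, 8]
  [4, 7, 0, 13]
  [-5, -2, 11, 0]
Key observation: every diagonal entry stays at the unit through all rounds, so no improving cycle exists.
Answer: CONVERGES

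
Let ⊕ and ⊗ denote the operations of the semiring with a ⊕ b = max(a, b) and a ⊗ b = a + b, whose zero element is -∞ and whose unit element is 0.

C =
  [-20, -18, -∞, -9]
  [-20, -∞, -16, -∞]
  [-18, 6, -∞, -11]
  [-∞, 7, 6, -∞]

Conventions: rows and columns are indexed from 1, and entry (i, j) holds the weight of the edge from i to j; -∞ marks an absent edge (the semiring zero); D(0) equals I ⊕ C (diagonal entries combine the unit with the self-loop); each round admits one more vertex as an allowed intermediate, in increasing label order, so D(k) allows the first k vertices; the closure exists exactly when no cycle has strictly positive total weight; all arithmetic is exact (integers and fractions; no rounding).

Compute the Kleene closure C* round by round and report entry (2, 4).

D(0):
  [0, -18, -∞, -9]
  [-20, 0, -16, -∞]
  [-18, 6, 0, -11]
  [-∞, 7, 6, 0]
D(1):
  [0, -18, -∞, -9]
  [-20, 0, -16, -29]
  [-18, 6, 0, -11]
  [-∞, 7, 6, 0]
D(2):
  [0, -18, -34, -9]
  [-20, 0, -16, -29]
  [-14, 6, 0, -11]
  [-13, 7, 6, 0]
D(3):
  [0, -18, -34, -9]
  [-20, 0, -16, -27]
  [-14, 6, 0, -11]
  [-8, 12, 6, 0]
D(4):
  [0, 3, -3, -9]
  [-20, 0, -16, -27]
  [-14, 6, 0, -11]
  [-8, 12, 6, 0]
Answer: C*[2][4] = -27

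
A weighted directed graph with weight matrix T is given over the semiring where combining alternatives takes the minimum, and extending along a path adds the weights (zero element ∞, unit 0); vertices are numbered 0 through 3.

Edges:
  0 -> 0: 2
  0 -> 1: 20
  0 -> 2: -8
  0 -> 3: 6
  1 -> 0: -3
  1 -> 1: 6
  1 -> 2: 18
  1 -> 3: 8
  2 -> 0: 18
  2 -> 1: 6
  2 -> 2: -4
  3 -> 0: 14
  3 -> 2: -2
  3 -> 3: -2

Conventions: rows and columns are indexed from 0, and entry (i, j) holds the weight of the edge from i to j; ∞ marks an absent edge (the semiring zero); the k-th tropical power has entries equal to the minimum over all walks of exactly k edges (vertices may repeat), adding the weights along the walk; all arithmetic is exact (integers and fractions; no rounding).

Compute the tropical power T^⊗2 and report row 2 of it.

T^⊗2:
  [4, -2, -12, 4]
  [-1, 12, -11, 3]
  [3, 2, -8, 14]
  [12, 4, -6, -4]
Answer: row 2 of T^⊗2 = [3, 2, -8, 14]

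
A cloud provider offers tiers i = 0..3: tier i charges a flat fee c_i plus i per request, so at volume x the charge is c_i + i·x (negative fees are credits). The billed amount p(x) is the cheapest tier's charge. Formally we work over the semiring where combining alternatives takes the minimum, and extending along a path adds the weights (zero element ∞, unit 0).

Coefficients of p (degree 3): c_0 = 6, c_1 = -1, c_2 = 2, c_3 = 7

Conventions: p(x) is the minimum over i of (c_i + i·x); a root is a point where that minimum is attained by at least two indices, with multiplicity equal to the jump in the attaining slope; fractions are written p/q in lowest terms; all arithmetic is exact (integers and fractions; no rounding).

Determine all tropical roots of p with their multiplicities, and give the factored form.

hull edge (i=0, c=6) to (i=1, c=-1): slope -7, span 1
hull edge (i=1, c=-1) to (i=2, c=2): slope 3, span 1
hull edge (i=2, c=2) to (i=3, c=7): slope 5, span 1
Factored form: p(x) = 7 ⊗ (x ⊕ (-5)) ⊗ (x ⊕ (-3)) ⊗ (x ⊕ 7)
Answer: roots = -5 (mult 1), -3 (mult 1), 7 (mult 1)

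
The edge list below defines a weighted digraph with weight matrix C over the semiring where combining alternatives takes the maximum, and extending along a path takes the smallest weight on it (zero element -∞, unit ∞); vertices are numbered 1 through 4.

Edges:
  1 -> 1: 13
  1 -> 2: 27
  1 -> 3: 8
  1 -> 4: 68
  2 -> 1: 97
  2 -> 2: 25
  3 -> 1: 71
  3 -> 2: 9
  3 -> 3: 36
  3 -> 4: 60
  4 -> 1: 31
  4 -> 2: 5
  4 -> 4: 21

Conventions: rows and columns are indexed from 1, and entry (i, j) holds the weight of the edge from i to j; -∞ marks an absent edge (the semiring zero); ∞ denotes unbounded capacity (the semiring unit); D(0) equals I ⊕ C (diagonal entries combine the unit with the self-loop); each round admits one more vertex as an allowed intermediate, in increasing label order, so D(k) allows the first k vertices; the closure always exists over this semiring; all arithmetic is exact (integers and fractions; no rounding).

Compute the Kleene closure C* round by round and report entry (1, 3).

D(0):
  [∞, 27, 8, 68]
  [97, ∞, -∞, -∞]
  [71, 9, ∞, 60]
  [31, 5, -∞, ∞]
D(1):
  [∞, 27, 8, 68]
  [97, ∞, 8, 68]
  [71, 27, ∞, 68]
  [31, 27, 8, ∞]
D(2):
  [∞, 27, 8, 68]
  [97, ∞, 8, 68]
  [71, 27, ∞, 68]
  [31, 27, 8, ∞]
D(3):
  [∞, 27, 8, 68]
  [97, ∞, 8, 68]
  [71, 27, ∞, 68]
  [31, 27, 8, ∞]
D(4):
  [∞, 27, 8, 68]
  [97, ∞, 8, 68]
  [71, 27, ∞, 68]
  [31, 27, 8, ∞]
Answer: C*[1][3] = 8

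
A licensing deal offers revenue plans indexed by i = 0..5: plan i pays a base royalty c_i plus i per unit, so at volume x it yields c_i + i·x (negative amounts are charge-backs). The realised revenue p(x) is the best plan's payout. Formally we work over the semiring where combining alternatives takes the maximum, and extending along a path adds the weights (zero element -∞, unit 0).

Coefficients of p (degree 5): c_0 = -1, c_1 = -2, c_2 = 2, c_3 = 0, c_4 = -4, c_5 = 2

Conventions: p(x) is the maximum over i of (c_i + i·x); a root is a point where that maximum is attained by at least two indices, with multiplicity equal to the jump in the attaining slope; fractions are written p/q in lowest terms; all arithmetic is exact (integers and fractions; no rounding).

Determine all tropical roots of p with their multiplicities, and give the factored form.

hull edge (i=0, c=-1) to (i=2, c=2): slope 3/2, span 2
hull edge (i=2, c=2) to (i=5, c=2): slope 0, span 3
Factored form: p(x) = 2 ⊗ (x ⊕ (-3/2)) ⊗ (x ⊕ (-3/2)) ⊗ (x ⊕ 0) ⊗ (x ⊕ 0) ⊗ (x ⊕ 0)
Answer: roots = -3/2 (mult 2), 0 (mult 3)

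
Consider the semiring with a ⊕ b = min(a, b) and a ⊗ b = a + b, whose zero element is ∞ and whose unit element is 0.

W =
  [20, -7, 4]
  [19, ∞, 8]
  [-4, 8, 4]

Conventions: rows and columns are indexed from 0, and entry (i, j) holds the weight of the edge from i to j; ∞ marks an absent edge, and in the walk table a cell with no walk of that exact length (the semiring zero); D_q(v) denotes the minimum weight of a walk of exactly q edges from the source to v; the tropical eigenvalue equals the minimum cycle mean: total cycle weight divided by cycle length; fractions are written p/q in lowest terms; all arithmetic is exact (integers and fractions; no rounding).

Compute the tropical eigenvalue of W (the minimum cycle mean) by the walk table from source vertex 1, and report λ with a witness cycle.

q=0: [∞, 0, ∞]
q=1: [19, ∞, 8]
q=2: [4, 12, 12]
q=3: [8, -3, 8]
Optimal cycle mean attained by: cycle 0->1->2->0, total (-7) + 8 + (-4), length 3.
Answer: λ = -1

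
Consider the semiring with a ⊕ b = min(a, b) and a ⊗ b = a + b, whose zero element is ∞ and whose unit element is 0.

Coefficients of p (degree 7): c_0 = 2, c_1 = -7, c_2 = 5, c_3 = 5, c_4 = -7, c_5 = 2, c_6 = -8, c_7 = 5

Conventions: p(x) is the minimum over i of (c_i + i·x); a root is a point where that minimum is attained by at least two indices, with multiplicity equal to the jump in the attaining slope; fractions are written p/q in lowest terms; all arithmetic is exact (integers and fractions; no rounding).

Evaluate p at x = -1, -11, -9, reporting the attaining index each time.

p(-1) = min(2+0·(-1)=2, -7+1·(-1)=-8, 5+2·(-1)=3, 5+3·(-1)=2, -7+4·(-1)=-11, 2+5·(-1)=-3, -8+6·(-1)=-14, 5+7·(-1)=-2) = -14 (attained by i=6)
p(-11) = min(2+0·(-11)=2, -7+1·(-11)=-18, 5+2·(-11)=-17, 5+3·(-11)=-28, -7+4·(-11)=-51, 2+5·(-11)=-53, -8+6·(-11)=-74, 5+7·(-11)=-72) = -74 (attained by i=6)
p(-9) = min(2+0·(-9)=2, -7+1·(-9)=-16, 5+2·(-9)=-13, 5+3·(-9)=-22, -7+4·(-9)=-43, 2+5·(-9)=-43, -8+6·(-9)=-62, 5+7·(-9)=-58) = -62 (attained by i=6)
Answer: p(-1) = -14; p(-11) = -74; p(-9) = -62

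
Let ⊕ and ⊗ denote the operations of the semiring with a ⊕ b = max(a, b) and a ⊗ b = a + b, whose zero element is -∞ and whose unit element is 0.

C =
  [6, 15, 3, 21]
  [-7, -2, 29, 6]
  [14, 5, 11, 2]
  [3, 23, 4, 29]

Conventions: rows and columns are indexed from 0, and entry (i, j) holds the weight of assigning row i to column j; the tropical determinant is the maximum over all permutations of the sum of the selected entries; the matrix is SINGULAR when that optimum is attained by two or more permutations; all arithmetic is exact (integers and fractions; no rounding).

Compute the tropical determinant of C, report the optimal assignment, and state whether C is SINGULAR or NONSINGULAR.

σ = (0, 1, 2, 3): 6 + (-2) + 11 + 29 = 44
σ = (0, 1, 3, 2): 6 + (-2) + 2 + 4 = 10
σ = (0, 2, 1, 3): 6 + 29 + 5 + 29 = 69
σ = (0, 2, 3, 1): 6 + 29 + 2 + 23 = 60
σ = (0, 3, 1, 2): 6 + 6 + 5 + 4 = 21
σ = (0, 3, 2, 1): 6 + 6 + 11 + 23 = 46
σ = (1, 0, 2, 3): 15 + (-7) + 11 + 29 = 48
σ = (1, 0, 3, 2): 15 + (-7) + 2 + 4 = 14
σ = (1, 2, 0, 3): 15 + 29 + 14 + 29 = 87
σ = (1, 2, 3, 0): 15 + 29 + 2 + 3 = 49
σ = (1, 3, 0, 2): 15 + 6 + 14 + 4 = 39
σ = (1, 3, 2, 0): 15 + 6 + 11 + 3 = 35
σ = (2, 0, 1, 3): 3 + (-7) + 5 + 29 = 30
σ = (2, 0, 3, 1): 3 + (-7) + 2 + 23 = 21
σ = (2, 1, 0, 3): 3 + (-2) + 14 + 29 = 44
σ = (2, 1, 3, 0): 3 + (-2) + 2 + 3 = 6
σ = (2, 3, 0, 1): 3 + 6 + 14 + 23 = 46
σ = (2, 3, 1, 0): 3 + 6 + 5 + 3 = 17
σ = (3, 0, 1, 2): 21 + (-7) + 5 + 4 = 23
σ = (3, 0, 2, 1): 21 + (-7) + 11 + 23 = 48
σ = (3, 1, 0, 2): 21 + (-2) + 14 + 4 = 37
σ = (3, 1, 2, 0): 21 + (-2) + 11 + 3 = 33
σ = (3, 2, 0, 1): 21 + 29 + 14 + 23 = 87
σ = (3, 2, 1, 0): 21 + 29 + 5 + 3 = 58
Optimal value attained by: σ = (1, 2, 0, 3).
Answer: det⊕(C) = 87; verdict: SINGULAR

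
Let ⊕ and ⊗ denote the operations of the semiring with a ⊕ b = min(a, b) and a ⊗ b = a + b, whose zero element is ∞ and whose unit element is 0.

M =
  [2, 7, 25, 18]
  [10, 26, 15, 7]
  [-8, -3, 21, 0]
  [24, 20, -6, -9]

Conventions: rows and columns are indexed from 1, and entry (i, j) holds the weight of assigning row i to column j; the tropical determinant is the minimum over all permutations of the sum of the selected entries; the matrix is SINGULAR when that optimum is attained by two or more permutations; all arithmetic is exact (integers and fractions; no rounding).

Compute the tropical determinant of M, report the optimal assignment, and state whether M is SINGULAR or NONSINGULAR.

σ = (1, 2, 3, 4): 2 + 26 + 21 + (-9) = 40
σ = (1, 2, 4, 3): 2 + 26 + 0 + (-6) = 22
σ = (1, 3, 2, 4): 2 + 15 + (-3) + (-9) = 5
σ = (1, 3, 4, 2): 2 + 15 + 0 + 20 = 37
σ = (1, 4, 2, 3): 2 + 7 + (-3) + (-6) = 0
σ = (1, 4, 3, 2): 2 + 7 + 21 + 20 = 50
σ = (2, 1, 3, 4): 7 + 10 + 21 + (-9) = 29
σ = (2, 1, 4, 3): 7 + 10 + 0 + (-6) = 11
σ = (2, 3, 1, 4): 7 + 15 + (-8) + (-9) = 5
σ = (2, 3, 4, 1): 7 + 15 + 0 + 24 = 46
σ = (2, 4, 1, 3): 7 + 7 + (-8) + (-6) = 0
σ = (2, 4, 3, 1): 7 + 7 + 21 + 24 = 59
σ = (3, 1, 2, 4): 25 + 10 + (-3) + (-9) = 23
σ = (3, 1, 4, 2): 25 + 10 + 0 + 20 = 55
σ = (3, 2, 1, 4): 25 + 26 + (-8) + (-9) = 34
σ = (3, 2, 4, 1): 25 + 26 + 0 + 24 = 75
σ = (3, 4, 1, 2): 25 + 7 + (-8) + 20 = 44
σ = (3, 4, 2, 1): 25 + 7 + (-3) + 24 = 53
σ = (4, 1, 2, 3): 18 + 10 + (-3) + (-6) = 19
σ = (4, 1, 3, 2): 18 + 10 + 21 + 20 = 69
σ = (4, 2, 1, 3): 18 + 26 + (-8) + (-6) = 30
σ = (4, 2, 3, 1): 18 + 26 + 21 + 24 = 89
σ = (4, 3, 1, 2): 18 + 15 + (-8) + 20 = 45
σ = (4, 3, 2, 1): 18 + 15 + (-3) + 24 = 54
Optimal value attained by: σ = (1, 4, 2, 3).
Answer: det⊕(M) = 0; verdict: SINGULAR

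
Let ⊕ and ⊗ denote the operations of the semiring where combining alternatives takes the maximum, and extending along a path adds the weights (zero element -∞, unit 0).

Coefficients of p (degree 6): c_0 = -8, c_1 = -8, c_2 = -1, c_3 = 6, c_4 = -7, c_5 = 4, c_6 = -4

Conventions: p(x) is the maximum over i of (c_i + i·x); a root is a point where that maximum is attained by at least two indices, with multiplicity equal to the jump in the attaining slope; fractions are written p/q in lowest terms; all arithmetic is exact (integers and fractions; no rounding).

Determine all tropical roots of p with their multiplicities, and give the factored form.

hull edge (i=0, c=-8) to (i=3, c=6): slope 14/3, span 3
hull edge (i=3, c=6) to (i=5, c=4): slope -1, span 2
hull edge (i=5, c=4) to (i=6, c=-4): slope -8, span 1
Factored form: p(x) = -4 ⊗ (x ⊕ (-14/3)) ⊗ (x ⊕ (-14/3)) ⊗ (x ⊕ (-14/3)) ⊗ (x ⊕ 1) ⊗ (x ⊕ 1) ⊗ (x ⊕ 8)
Answer: roots = -14/3 (mult 3), 1 (mult 2), 8 (mult 1)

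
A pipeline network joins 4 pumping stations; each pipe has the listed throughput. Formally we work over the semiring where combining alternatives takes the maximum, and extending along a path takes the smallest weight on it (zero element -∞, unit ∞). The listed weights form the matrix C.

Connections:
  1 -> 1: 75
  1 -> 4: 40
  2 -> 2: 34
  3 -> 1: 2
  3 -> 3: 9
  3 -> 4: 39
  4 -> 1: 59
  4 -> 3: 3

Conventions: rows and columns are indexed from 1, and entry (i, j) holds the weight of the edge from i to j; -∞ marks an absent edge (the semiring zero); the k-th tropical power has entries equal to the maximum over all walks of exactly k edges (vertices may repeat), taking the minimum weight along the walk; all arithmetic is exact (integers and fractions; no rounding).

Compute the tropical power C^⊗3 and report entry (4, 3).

C^⊗2:
  [75, -∞, 3, 40]
  [-∞, 34, -∞, -∞]
  [39, -∞, 9, 9]
  [59, -∞, 3, 40]
C^⊗3:
  [75, -∞, 3, 40]
  [-∞, 34, -∞, -∞]
  [39, -∞, 9, 39]
  [59, -∞, 3, 40]
Key observation: the optimum is the walk 4->1->4->3, with weight 59 min 40 min 3 = 3.
Optimal value attained by: walk 4->1->4->3.
Answer: (C^⊗3)[4][3] = 3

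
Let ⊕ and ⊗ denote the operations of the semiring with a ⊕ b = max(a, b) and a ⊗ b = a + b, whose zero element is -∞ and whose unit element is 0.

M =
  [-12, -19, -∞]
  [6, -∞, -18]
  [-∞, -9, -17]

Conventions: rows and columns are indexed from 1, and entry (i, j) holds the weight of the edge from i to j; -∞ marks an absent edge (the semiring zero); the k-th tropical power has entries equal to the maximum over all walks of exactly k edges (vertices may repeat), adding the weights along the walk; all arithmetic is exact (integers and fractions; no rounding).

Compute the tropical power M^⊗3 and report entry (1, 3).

M^⊗2:
  [-13, -31, -37]
  [-6, -13, -35]
  [-3, -26, -27]
M^⊗3:
  [-25, -32, -49]
  [-7, -25, -31]
  [-15, -22, -44]
Key observation: the optimum is the walk 1->1->2->3, with weight (-12) + (-19) + (-18) = -49.
Optimal value attained by: walk 1->1->2->3.
Answer: (M^⊗3)[1][3] = -49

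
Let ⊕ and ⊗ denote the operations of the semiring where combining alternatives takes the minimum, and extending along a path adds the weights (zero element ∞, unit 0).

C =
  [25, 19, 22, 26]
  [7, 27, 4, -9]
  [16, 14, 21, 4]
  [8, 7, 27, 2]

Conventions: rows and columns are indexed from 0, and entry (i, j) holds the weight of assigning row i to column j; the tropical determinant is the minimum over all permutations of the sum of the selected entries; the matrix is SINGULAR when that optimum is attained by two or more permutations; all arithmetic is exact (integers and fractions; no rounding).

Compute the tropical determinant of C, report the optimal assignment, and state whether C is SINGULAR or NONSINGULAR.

σ = (0, 1, 2, 3): 25 + 27 + 21 + 2 = 75
σ = (0, 1, 3, 2): 25 + 27 + 4 + 27 = 83
σ = (0, 2, 1, 3): 25 + 4 + 14 + 2 = 45
σ = (0, 2, 3, 1): 25 + 4 + 4 + 7 = 40
σ = (0, 3, 1, 2): 25 + (-9) + 14 + 27 = 57
σ = (0, 3, 2, 1): 25 + (-9) + 21 + 7 = 44
σ = (1, 0, 2, 3): 19 + 7 + 21 + 2 = 49
σ = (1, 0, 3, 2): 19 + 7 + 4 + 27 = 57
σ = (1, 2, 0, 3): 19 + 4 + 16 + 2 = 41
σ = (1, 2, 3, 0): 19 + 4 + 4 + 8 = 35
σ = (1, 3, 0, 2): 19 + (-9) + 16 + 27 = 53
σ = (1, 3, 2, 0): 19 + (-9) + 21 + 8 = 39
σ = (2, 0, 1, 3): 22 + 7 + 14 + 2 = 45
σ = (2, 0, 3, 1): 22 + 7 + 4 + 7 = 40
σ = (2, 1, 0, 3): 22 + 27 + 16 + 2 = 67
σ = (2, 1, 3, 0): 22 + 27 + 4 + 8 = 61
σ = (2, 3, 0, 1): 22 + (-9) + 16 + 7 = 36
σ = (2, 3, 1, 0): 22 + (-9) + 14 + 8 = 35
σ = (3, 0, 1, 2): 26 + 7 + 14 + 27 = 74
σ = (3, 0, 2, 1): 26 + 7 + 21 + 7 = 61
σ = (3, 1, 0, 2): 26 + 27 + 16 + 27 = 96
σ = (3, 1, 2, 0): 26 + 27 + 21 + 8 = 82
σ = (3, 2, 0, 1): 26 + 4 + 16 + 7 = 53
σ = (3, 2, 1, 0): 26 + 4 + 14 + 8 = 52
Optimal value attained by: σ = (1, 2, 3, 0).
Answer: det⊕(C) = 35; verdict: SINGULAR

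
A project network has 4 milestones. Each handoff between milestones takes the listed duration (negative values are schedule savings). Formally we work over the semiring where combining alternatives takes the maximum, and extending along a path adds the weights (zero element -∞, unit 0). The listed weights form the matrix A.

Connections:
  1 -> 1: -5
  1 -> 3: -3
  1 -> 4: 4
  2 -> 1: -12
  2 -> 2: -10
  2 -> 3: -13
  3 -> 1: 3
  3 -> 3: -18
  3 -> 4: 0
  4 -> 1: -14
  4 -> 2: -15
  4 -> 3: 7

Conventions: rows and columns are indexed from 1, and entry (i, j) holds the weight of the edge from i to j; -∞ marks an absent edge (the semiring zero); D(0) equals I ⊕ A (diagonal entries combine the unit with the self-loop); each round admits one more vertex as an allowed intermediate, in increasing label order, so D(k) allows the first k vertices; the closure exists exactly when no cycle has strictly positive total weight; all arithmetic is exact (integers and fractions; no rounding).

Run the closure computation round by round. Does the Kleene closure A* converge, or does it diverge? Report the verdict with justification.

D(0):
  [0, -∞, -3, 4]
  [-12, 0, -13, -∞]
  [3, -∞, 0, 0]
  [-14, -15, 7, 0]
D(1):
  [0, -∞, -3, 4]
  [-12, 0, -13, -8]
  [3, -∞, 0, 7]
  [-14, -15, 7, 0]
D(2):
  [0, -∞, -3, 4]
  [-12, 0, -13, -8]
  [3, -∞, 0, 7]
  [-14, -15, 7, 0]
Detection: at round 3, diagonal entry (4, 4) turns strictly positive.
Key observation: the cycle 4->3->1->4 has total weight 7 + 3 + 4, which is strictly positive.
Answer: DIVERGES — positive cycle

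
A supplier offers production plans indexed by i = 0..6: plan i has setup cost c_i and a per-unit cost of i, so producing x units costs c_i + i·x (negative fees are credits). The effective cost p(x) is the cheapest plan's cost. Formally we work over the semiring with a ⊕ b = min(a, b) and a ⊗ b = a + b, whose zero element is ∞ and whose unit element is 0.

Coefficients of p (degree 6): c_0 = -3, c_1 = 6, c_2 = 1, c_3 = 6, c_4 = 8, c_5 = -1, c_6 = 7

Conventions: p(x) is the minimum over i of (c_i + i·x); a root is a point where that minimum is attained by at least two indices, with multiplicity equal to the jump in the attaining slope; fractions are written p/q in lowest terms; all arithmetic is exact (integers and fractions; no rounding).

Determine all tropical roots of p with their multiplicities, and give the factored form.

hull edge (i=0, c=-3) to (i=5, c=-1): slope 2/5, span 5
hull edge (i=5, c=-1) to (i=6, c=7): slope 8, span 1
Factored form: p(x) = 7 ⊗ (x ⊕ (-8)) ⊗ (x ⊕ (-2/5)) ⊗ (x ⊕ (-2/5)) ⊗ (x ⊕ (-2/5)) ⊗ (x ⊕ (-2/5)) ⊗ (x ⊕ (-2/5))
Answer: roots = -8 (mult 1), -2/5 (mult 5)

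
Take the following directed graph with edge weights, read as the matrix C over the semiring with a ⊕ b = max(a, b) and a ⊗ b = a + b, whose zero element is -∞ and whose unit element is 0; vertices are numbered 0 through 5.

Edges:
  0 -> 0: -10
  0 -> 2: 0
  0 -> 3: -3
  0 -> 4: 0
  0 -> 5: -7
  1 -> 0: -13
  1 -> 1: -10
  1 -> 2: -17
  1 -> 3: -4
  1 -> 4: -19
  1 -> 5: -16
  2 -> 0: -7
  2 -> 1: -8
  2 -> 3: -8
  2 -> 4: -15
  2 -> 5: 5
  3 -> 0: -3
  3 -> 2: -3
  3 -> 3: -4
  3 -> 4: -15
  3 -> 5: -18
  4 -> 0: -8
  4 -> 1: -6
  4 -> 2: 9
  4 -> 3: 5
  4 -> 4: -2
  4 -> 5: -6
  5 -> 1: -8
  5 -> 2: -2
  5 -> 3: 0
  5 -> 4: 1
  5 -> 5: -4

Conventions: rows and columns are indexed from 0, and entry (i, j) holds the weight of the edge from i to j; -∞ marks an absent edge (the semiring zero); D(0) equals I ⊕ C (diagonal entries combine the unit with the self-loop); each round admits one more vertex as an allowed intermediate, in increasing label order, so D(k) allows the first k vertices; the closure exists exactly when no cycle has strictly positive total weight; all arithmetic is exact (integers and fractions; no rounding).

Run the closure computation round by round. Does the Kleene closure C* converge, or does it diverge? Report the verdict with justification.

D(0):
  [0, -∞, 0, -3, 0, -7]
  [-13, 0, -17, -4, -19, -16]
  [-7, -8, 0, -8, -15, 5]
  [-3, -∞, -3, 0, -15, -18]
  [-8, -6, 9, 5, 0, -6]
  [-∞, -8, -2, 0, 1, 0]
D(1):
  [0, -∞, 0, -3, 0, -7]
  [-13, 0, -13, -4, -13, -16]
  [-7, -8, 0, -8, -7, 5]
  [-3, -∞, -3, 0, -3, -10]
  [-8, -6, 9, 5, 0, -6]
  [-∞, -8, -2, 0, 1, 0]
D(2):
  [0, -∞, 0, -3, 0, -7]
  [-13, 0, -13, -4, -13, -16]
  [-7, -8, 0, -8, -7, 5]
  [-3, -∞, -3, 0, -3, -10]
  [-8, -6, 9, 5, 0, -6]
  [-21, -8, -2, 0, 1, 0]
Detection: at round 3, diagonal entry (4, 4) turns strictly positive.
Key observation: the cycle 4->2->0->4 has total weight 9 + (-7) + 0, which is strictly positive.
Answer: DIVERGES — positive cycle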